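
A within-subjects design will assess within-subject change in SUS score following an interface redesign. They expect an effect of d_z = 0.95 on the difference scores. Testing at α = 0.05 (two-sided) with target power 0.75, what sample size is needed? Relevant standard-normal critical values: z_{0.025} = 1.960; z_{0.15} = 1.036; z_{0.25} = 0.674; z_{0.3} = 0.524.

n = 8 pairs

For a paired (one-sample on differences) test: n = ((z_{α/2} + z_β) / d)².
z_{α/2} + z_β = 1.960 + 0.674 = 2.634.
n = (2.634 / 0.95)² = 2.773² = 7.69.
Round up.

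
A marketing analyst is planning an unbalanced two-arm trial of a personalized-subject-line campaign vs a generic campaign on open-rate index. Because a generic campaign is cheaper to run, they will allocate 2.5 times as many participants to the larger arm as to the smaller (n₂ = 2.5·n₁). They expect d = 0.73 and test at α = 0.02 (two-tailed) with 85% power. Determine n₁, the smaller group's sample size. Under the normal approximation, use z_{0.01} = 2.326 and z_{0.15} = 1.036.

With allocation ratio k = n₂/n₁ = 2.5, Var(x̄₁−x̄₂) = σ²(1/n₁ + 1/(k·n₁)) = σ²·(k+1)/(k·n₁).
So n₁ = (1 + 1/k)·((z_{α/2} + z_β)/d)² = 1.400 × (3.362/0.73)².
n₁ = 1.400 × 21.21 = 29.7.
Round up: n₁ = 30, giving n₂ = 2.5 × 30 = 75.

n₁ = 30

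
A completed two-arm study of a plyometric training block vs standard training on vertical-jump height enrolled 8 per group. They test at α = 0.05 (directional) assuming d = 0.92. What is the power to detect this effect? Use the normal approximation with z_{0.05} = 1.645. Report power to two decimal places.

power ≈ 0.58

For two equal groups, power = Φ(d·√(n/2) − z_{α}).
d·√(n/2) = 0.92 × √(8/2) = 0.92 × 2.000 = 1.840.
z_β = 1.840 − 1.645 = 0.195.
Power = Φ(0.195) = 0.577.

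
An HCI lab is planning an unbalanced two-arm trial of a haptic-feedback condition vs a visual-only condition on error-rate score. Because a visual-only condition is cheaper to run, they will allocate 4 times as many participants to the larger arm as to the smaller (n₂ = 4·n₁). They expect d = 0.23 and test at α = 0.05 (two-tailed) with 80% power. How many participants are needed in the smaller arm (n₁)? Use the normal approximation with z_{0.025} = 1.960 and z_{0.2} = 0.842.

With allocation ratio k = n₂/n₁ = 4, Var(x̄₁−x̄₂) = σ²(1/n₁ + 1/(k·n₁)) = σ²·(k+1)/(k·n₁).
So n₁ = (1 + 1/k)·((z_{α/2} + z_β)/d)² = 1.250 × (2.802/0.23)².
n₁ = 1.250 × 148.42 = 185.5.
Round up: n₁ = 186, giving n₂ = 4 × 186 = 744.

n₁ = 186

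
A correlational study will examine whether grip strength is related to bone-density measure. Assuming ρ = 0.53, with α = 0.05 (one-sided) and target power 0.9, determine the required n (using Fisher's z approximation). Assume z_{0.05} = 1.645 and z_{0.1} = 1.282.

n = 28

Fisher's z: C = ½·ln((1+r)/(1−r)) = ½·ln(3.2553) = 0.5901.
n = ((z_{α} + z_β)/C)² + 3.
(1.645 + 1.282) / 0.5901 = 2.927 / 0.5901 = 4.960.
n = 4.960² + 3 = 24.60 + 3 = 27.6.
Round up.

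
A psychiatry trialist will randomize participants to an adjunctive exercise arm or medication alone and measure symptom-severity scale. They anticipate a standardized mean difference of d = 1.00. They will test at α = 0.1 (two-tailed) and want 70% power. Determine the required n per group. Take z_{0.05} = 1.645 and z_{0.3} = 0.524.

n = 10 per group

For two independent groups with equal n: n = 2·((z_{α/2} + z_β) / d)².
z_{α/2} + z_β = 1.645 + 0.524 = 2.169.
n = 2 × (2.169 / 1.00)² = 2 × 2.169² = 2 × 4.70 = 9.4.
Round up to the next whole participant.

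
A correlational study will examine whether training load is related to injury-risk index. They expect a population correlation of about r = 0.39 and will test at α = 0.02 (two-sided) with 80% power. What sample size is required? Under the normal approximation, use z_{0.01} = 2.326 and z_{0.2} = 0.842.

Fisher's z: C = ½·ln((1+r)/(1−r)) = ½·ln(2.2787) = 0.4118.
n = ((z_{α/2} + z_β)/C)² + 3.
(2.326 + 0.842) / 0.4118 = 3.168 / 0.4118 = 7.693.
n = 7.693² + 3 = 59.18 + 3 = 62.2.
Round up.

n = 63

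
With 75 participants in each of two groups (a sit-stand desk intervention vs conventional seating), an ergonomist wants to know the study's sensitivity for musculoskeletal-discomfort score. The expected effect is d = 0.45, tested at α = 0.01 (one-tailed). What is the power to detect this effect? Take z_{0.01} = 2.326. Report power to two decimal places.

For two equal groups, power = Φ(d·√(n/2) − z_{α}).
d·√(n/2) = 0.45 × √(75/2) = 0.45 × 6.124 = 2.756.
z_β = 2.756 − 2.326 = 0.430.
Power = Φ(0.430) = 0.666.

power ≈ 0.67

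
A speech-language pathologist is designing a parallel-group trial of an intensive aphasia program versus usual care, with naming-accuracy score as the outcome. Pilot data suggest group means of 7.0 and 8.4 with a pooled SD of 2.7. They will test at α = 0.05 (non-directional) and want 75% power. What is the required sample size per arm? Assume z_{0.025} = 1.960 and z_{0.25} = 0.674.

n = 52 per group

Cohen's d = |M₁ − M₂| / SD_pooled = |7.0 − 8.4| / 2.7 = 1.4 / 2.7 = 0.519.
For two independent groups with equal n: n = 2·((z_{α/2} + z_β) / d)².
z_{α/2} + z_β = 1.960 + 0.674 = 2.634.
n = 2 × (2.634 / 0.519)² = 2 × 5.075² = 2 × 25.76 = 51.5.
Round up to the next whole participant.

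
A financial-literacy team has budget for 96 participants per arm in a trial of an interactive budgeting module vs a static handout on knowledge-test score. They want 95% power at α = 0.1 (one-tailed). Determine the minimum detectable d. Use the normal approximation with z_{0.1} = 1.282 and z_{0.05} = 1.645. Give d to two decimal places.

For two independent groups of n = 96 each: d_min = (z_{α} + z_β)·√(2/n).
z-sum = 1.282 + 1.645 = 2.927.
d_min = 2.927 × √(2/96) = 2.927 × 0.1443 = 0.422.

d_min ≈ 0.42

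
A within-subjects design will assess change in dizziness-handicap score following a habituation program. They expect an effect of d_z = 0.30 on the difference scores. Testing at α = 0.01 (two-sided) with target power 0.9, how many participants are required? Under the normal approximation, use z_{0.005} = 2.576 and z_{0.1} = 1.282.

For a paired (one-sample on differences) test: n = ((z_{α/2} + z_β) / d)².
z_{α/2} + z_β = 2.576 + 1.282 = 3.858.
n = (3.858 / 0.30)² = 12.860² = 165.38.
Round up.

n = 166 pairs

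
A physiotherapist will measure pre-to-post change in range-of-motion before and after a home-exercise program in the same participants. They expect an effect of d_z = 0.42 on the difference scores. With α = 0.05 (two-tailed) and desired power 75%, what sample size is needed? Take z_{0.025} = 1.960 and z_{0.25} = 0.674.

n = 40 pairs

For a paired (one-sample on differences) test: n = ((z_{α/2} + z_β) / d)².
z_{α/2} + z_β = 1.960 + 0.674 = 2.634.
n = (2.634 / 0.42)² = 6.271² = 39.33.
Round up.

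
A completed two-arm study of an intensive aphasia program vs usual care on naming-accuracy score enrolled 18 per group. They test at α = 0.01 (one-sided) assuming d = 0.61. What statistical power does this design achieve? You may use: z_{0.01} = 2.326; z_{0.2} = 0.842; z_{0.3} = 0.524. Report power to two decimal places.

power ≈ 0.31

For two equal groups, power = Φ(d·√(n/2) − z_{α}).
d·√(n/2) = 0.61 × √(18/2) = 0.61 × 3.000 = 1.830.
z_β = 1.830 − 2.326 = -0.496.
Power = Φ(-0.496) = 0.310.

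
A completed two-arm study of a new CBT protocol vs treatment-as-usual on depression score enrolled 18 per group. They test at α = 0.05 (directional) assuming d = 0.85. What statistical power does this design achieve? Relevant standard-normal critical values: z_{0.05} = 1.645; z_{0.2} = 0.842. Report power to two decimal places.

For two equal groups, power = Φ(d·√(n/2) − z_{α}).
d·√(n/2) = 0.85 × √(18/2) = 0.85 × 3.000 = 2.550.
z_β = 2.550 − 1.645 = 0.905.
Power = Φ(0.905) = 0.817.

power ≈ 0.82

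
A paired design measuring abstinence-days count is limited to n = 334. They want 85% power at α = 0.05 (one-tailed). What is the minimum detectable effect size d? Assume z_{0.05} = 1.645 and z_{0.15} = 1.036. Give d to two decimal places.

d_min ≈ 0.15

For a single sample (or paired design) of n = 334: d_min = (z_{α} + z_β)/√n.
z-sum = 1.645 + 1.036 = 2.681.
d_min = 2.681 / √334 = 2.681 / 18.276 = 0.147.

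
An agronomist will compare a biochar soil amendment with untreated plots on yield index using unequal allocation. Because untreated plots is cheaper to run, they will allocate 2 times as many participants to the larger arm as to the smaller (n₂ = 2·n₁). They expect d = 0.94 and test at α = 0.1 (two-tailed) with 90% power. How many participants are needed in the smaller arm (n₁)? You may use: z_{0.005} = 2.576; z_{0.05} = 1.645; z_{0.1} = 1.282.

n₁ = 15

With allocation ratio k = n₂/n₁ = 2, Var(x̄₁−x̄₂) = σ²(1/n₁ + 1/(k·n₁)) = σ²·(k+1)/(k·n₁).
So n₁ = (1 + 1/k)·((z_{α/2} + z_β)/d)² = 1.500 × (2.927/0.94)².
n₁ = 1.500 × 9.70 = 14.5.
Round up: n₁ = 15, giving n₂ = 2 × 15 = 30.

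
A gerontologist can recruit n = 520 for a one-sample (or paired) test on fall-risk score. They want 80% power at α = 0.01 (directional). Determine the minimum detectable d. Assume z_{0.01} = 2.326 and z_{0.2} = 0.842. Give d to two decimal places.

For a single sample (or paired design) of n = 520: d_min = (z_{α} + z_β)/√n.
z-sum = 2.326 + 0.842 = 3.168.
d_min = 3.168 / √520 = 3.168 / 22.804 = 0.139.

d_min ≈ 0.14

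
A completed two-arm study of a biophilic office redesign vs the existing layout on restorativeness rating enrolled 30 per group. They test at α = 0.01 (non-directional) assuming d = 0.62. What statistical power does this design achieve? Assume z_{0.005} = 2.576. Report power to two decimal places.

For two equal groups, power = Φ(d·√(n/2) − z_{α/2}).
d·√(n/2) = 0.62 × √(30/2) = 0.62 × 3.873 = 2.401.
z_β = 2.401 − 2.576 = -0.175.
Power = Φ(-0.175) = 0.431.

power ≈ 0.43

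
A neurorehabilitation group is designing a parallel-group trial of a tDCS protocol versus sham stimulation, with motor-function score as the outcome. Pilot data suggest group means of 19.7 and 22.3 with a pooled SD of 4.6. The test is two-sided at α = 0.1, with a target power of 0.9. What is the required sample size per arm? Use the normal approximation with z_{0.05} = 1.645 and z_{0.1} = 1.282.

Cohen's d = |M₁ − M₂| / SD_pooled = |19.7 − 22.3| / 4.6 = 2.6 / 4.6 = 0.565.
For two independent groups with equal n: n = 2·((z_{α/2} + z_β) / d)².
z_{α/2} + z_β = 1.645 + 1.282 = 2.927.
n = 2 × (2.927 / 0.565)² = 2 × 5.181² = 2 × 26.84 = 53.7.
Round up to the next whole participant.

n = 54 per group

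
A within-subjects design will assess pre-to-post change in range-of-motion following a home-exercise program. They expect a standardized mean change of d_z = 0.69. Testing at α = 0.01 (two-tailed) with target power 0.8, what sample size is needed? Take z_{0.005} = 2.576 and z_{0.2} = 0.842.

For a paired (one-sample on differences) test: n = ((z_{α/2} + z_β) / d)².
z_{α/2} + z_β = 2.576 + 0.842 = 3.418.
n = (3.418 / 0.69)² = 4.954² = 24.54.
Round up.

n = 25 pairs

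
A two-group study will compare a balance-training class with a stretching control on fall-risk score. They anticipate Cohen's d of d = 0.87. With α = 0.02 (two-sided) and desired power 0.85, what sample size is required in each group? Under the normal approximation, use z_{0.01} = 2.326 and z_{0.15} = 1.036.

For two independent groups with equal n: n = 2·((z_{α/2} + z_β) / d)².
z_{α/2} + z_β = 2.326 + 1.036 = 3.362.
n = 2 × (3.362 / 0.87)² = 2 × 3.864² = 2 × 14.93 = 29.9.
Round up to the next whole participant.

n = 30 per group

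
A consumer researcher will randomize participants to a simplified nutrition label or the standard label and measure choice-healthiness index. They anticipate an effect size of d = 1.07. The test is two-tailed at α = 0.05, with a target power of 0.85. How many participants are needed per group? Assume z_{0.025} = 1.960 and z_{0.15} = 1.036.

For two independent groups with equal n: n = 2·((z_{α/2} + z_β) / d)².
z_{α/2} + z_β = 1.960 + 1.036 = 2.996.
n = 2 × (2.996 / 1.07)² = 2 × 2.800² = 2 × 7.84 = 15.7.
Round up to the next whole participant.

n = 16 per group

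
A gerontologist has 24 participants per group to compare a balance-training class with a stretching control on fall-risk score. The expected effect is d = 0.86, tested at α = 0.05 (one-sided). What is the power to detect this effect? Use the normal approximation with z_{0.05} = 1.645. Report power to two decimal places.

For two equal groups, power = Φ(d·√(n/2) − z_{α}).
d·√(n/2) = 0.86 × √(24/2) = 0.86 × 3.464 = 2.979.
z_β = 2.979 − 1.645 = 1.334.
Power = Φ(1.334) = 0.909.

power ≈ 0.91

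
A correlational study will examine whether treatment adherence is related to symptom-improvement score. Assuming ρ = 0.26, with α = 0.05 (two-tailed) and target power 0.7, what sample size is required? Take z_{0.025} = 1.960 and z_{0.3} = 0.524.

n = 91

Fisher's z: C = ½·ln((1+r)/(1−r)) = ½·ln(1.7027) = 0.2661.
n = ((z_{α/2} + z_β)/C)² + 3.
(1.960 + 0.524) / 0.2661 = 2.484 / 0.2661 = 9.335.
n = 9.335² + 3 = 87.14 + 3 = 90.1.
Round up.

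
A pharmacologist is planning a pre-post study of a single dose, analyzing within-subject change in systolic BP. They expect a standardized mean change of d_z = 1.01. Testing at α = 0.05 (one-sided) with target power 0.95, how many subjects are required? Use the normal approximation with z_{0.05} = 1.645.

For a paired (one-sample on differences) test: n = ((z_{α} + z_β) / d)².
z_{α} + z_β = 1.645 + 1.645 = 3.290.
n = (3.290 / 1.01)² = 3.257² = 10.61.
Round up.

n = 11 pairs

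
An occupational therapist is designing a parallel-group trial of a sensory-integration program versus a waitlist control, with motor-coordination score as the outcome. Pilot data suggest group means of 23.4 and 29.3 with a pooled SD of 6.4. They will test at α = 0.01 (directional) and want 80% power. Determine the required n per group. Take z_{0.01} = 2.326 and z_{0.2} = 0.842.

n = 24 per group

Cohen's d = |M₁ − M₂| / SD_pooled = |23.4 − 29.3| / 6.4 = 5.9 / 6.4 = 0.922.
For two independent groups with equal n: n = 2·((z_{α} + z_β) / d)².
z_{α} + z_β = 2.326 + 0.842 = 3.168.
n = 2 × (3.168 / 0.922)² = 2 × 3.436² = 2 × 11.81 = 23.6.
Round up to the next whole participant.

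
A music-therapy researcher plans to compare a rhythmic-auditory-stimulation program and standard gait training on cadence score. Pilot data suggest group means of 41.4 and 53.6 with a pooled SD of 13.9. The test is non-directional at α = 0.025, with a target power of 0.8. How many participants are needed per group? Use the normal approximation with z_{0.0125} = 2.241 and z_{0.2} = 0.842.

Cohen's d = |M₁ − M₂| / SD_pooled = |41.4 − 53.6| / 13.9 = 12.2 / 13.9 = 0.878.
For two independent groups with equal n: n = 2·((z_{α/2} + z_β) / d)².
z_{α/2} + z_β = 2.241 + 0.842 = 3.083.
n = 2 × (3.083 / 0.878)² = 2 × 3.511² = 2 × 12.33 = 24.7.
Round up to the next whole participant.

n = 25 per group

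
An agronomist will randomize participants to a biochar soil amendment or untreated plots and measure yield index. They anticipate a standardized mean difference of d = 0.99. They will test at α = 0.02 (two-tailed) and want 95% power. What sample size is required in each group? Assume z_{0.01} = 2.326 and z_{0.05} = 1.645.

For two independent groups with equal n: n = 2·((z_{α/2} + z_β) / d)².
z_{α/2} + z_β = 2.326 + 1.645 = 3.971.
n = 2 × (3.971 / 0.99)² = 2 × 4.011² = 2 × 16.09 = 32.2.
Round up to the next whole participant.

n = 33 per group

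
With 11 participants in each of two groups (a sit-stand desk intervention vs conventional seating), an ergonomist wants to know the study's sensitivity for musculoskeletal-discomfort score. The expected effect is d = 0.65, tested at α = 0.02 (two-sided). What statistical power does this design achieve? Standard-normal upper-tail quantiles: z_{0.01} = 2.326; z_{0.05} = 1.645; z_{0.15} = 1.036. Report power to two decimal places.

power ≈ 0.21

For two equal groups, power = Φ(d·√(n/2) − z_{α/2}).
d·√(n/2) = 0.65 × √(11/2) = 0.65 × 2.345 = 1.524.
z_β = 1.524 − 2.326 = -0.802.
Power = Φ(-0.802) = 0.211.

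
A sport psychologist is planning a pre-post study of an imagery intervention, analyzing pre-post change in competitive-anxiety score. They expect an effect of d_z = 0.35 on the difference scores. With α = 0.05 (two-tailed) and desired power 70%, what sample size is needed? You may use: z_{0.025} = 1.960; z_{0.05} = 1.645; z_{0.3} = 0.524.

n = 51 pairs

For a paired (one-sample on differences) test: n = ((z_{α/2} + z_β) / d)².
z_{α/2} + z_β = 1.960 + 0.524 = 2.484.
n = (2.484 / 0.35)² = 7.097² = 50.37.
Round up.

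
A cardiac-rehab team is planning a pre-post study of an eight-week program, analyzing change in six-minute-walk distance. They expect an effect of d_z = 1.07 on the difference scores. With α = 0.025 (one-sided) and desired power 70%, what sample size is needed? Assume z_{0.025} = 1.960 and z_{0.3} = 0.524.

For a paired (one-sample on differences) test: n = ((z_{α} + z_β) / d)².
z_{α} + z_β = 1.960 + 0.524 = 2.484.
n = (2.484 / 1.07)² = 2.321² = 5.39.
Round up.

n = 6 pairs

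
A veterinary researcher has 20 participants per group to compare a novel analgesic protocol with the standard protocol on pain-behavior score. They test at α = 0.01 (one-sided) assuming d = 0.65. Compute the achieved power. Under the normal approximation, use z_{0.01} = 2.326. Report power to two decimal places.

For two equal groups, power = Φ(d·√(n/2) − z_{α}).
d·√(n/2) = 0.65 × √(20/2) = 0.65 × 3.162 = 2.055.
z_β = 2.055 − 2.326 = -0.271.
Power = Φ(-0.271) = 0.393.

power ≈ 0.39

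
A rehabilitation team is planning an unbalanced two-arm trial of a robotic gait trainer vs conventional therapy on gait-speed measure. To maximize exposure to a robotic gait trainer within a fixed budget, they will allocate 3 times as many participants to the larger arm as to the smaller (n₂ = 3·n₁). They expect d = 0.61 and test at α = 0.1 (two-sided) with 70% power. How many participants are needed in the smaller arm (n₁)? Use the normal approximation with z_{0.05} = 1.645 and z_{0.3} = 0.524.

With allocation ratio k = n₂/n₁ = 3, Var(x̄₁−x̄₂) = σ²(1/n₁ + 1/(k·n₁)) = σ²·(k+1)/(k·n₁).
So n₁ = (1 + 1/k)·((z_{α/2} + z_β)/d)² = 1.333 × (2.169/0.61)².
n₁ = 1.333 × 12.64 = 16.9.
Round up: n₁ = 17, giving n₂ = 3 × 17 = 51.

n₁ = 17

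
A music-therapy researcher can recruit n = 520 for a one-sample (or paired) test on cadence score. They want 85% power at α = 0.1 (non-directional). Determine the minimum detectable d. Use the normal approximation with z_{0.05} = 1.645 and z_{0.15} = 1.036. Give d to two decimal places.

For a single sample (or paired design) of n = 520: d_min = (z_{α/2} + z_β)/√n.
z-sum = 1.645 + 1.036 = 2.681.
d_min = 2.681 / √520 = 2.681 / 22.804 = 0.118.

d_min ≈ 0.12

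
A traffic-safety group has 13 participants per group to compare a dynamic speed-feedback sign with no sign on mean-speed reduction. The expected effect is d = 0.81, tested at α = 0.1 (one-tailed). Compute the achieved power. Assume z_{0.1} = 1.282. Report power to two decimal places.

For two equal groups, power = Φ(d·√(n/2) − z_{α}).
d·√(n/2) = 0.81 × √(13/2) = 0.81 × 2.550 = 2.065.
z_β = 2.065 − 1.282 = 0.783.
Power = Φ(0.783) = 0.783.

power ≈ 0.78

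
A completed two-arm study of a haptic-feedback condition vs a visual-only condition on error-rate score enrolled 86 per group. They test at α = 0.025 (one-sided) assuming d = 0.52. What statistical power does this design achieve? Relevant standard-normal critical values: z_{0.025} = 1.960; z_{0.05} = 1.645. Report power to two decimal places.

For two equal groups, power = Φ(d·√(n/2) − z_{α}).
d·√(n/2) = 0.52 × √(86/2) = 0.52 × 6.557 = 3.410.
z_β = 3.410 − 1.960 = 1.450.
Power = Φ(1.450) = 0.926.

power ≈ 0.93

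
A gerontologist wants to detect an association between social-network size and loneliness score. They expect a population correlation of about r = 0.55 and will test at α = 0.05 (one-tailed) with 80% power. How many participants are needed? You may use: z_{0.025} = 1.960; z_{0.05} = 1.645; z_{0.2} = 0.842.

Fisher's z: C = ½·ln((1+r)/(1−r)) = ½·ln(3.4444) = 0.6184.
n = ((z_{α} + z_β)/C)² + 3.
(1.645 + 0.842) / 0.6184 = 2.487 / 0.6184 = 4.022.
n = 4.022² + 3 = 16.17 + 3 = 19.2.
Round up.

n = 20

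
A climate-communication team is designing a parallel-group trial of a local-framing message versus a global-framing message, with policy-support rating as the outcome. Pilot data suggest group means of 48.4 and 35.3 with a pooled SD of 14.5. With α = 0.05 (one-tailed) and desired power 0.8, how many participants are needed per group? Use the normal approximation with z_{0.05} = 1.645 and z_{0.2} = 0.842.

n = 16 per group

Cohen's d = |M₁ − M₂| / SD_pooled = |48.4 − 35.3| / 14.5 = 13.1 / 14.5 = 0.903.
For two independent groups with equal n: n = 2·((z_{α} + z_β) / d)².
z_{α} + z_β = 1.645 + 0.842 = 2.487.
n = 2 × (2.487 / 0.903)² = 2 × 2.754² = 2 × 7.59 = 15.2.
Round up to the next whole participant.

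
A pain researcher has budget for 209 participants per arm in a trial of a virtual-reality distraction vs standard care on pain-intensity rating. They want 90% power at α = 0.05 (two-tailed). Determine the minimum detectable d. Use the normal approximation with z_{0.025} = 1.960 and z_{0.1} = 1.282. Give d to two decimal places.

For two independent groups of n = 209 each: d_min = (z_{α/2} + z_β)·√(2/n).
z-sum = 1.960 + 1.282 = 3.242.
d_min = 3.242 × √(2/209) = 3.242 × 0.0978 = 0.317.

d_min ≈ 0.32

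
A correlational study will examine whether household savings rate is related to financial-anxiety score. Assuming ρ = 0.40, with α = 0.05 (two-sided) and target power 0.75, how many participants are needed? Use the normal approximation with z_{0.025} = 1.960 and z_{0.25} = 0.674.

Fisher's z: C = ½·ln((1+r)/(1−r)) = ½·ln(2.3333) = 0.4236.
n = ((z_{α/2} + z_β)/C)² + 3.
(1.960 + 0.674) / 0.4236 = 2.634 / 0.4236 = 6.218.
n = 6.218² + 3 = 38.67 + 3 = 41.7.
Round up.

n = 42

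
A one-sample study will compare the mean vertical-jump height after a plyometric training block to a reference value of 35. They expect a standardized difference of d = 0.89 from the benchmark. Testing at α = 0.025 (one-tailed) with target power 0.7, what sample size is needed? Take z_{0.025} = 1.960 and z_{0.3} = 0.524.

For a one-sample test: n = ((z_{α} + z_β) / d)².
z_{α} + z_β = 1.960 + 0.524 = 2.484.
n = (2.484 / 0.89)² = 2.791² = 7.79.
Round up.

n = 8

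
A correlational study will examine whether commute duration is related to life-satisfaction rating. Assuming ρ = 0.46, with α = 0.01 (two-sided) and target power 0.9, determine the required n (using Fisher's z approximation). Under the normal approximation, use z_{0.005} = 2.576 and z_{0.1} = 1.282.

n = 64

Fisher's z: C = ½·ln((1+r)/(1−r)) = ½·ln(2.7037) = 0.4973.
n = ((z_{α/2} + z_β)/C)² + 3.
(2.576 + 1.282) / 0.4973 = 3.858 / 0.4973 = 7.758.
n = 7.758² + 3 = 60.18 + 3 = 63.2.
Round up.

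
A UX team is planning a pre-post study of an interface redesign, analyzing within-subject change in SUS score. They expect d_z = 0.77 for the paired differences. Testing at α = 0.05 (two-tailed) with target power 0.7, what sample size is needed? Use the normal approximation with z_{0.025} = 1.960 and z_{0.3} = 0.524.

n = 11 pairs

For a paired (one-sample on differences) test: n = ((z_{α/2} + z_β) / d)².
z_{α/2} + z_β = 1.960 + 0.524 = 2.484.
n = (2.484 / 0.77)² = 3.226² = 10.41.
Round up.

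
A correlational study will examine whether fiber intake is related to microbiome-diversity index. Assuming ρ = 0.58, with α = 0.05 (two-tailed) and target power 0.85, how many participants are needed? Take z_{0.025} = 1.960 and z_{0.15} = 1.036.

Fisher's z: C = ½·ln((1+r)/(1−r)) = ½·ln(3.7619) = 0.6625.
n = ((z_{α/2} + z_β)/C)² + 3.
(1.960 + 1.036) / 0.6625 = 2.996 / 0.6625 = 4.522.
n = 4.522² + 3 = 20.45 + 3 = 23.5.
Round up.

n = 24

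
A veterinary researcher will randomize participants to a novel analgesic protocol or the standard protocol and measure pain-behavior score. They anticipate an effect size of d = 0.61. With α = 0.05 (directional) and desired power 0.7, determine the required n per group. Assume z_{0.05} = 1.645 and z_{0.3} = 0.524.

n = 26 per group

For two independent groups with equal n: n = 2·((z_{α} + z_β) / d)².
z_{α} + z_β = 1.645 + 0.524 = 2.169.
n = 2 × (2.169 / 0.61)² = 2 × 3.556² = 2 × 12.64 = 25.3.
Round up to the next whole participant.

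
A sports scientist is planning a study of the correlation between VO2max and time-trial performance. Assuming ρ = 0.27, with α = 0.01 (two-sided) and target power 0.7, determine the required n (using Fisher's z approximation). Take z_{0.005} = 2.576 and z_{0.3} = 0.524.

Fisher's z: C = ½·ln((1+r)/(1−r)) = ½·ln(1.7397) = 0.2769.
n = ((z_{α/2} + z_β)/C)² + 3.
(2.576 + 0.524) / 0.2769 = 3.100 / 0.2769 = 11.195.
n = 11.195² + 3 = 125.34 + 3 = 128.3.
Round up.

n = 129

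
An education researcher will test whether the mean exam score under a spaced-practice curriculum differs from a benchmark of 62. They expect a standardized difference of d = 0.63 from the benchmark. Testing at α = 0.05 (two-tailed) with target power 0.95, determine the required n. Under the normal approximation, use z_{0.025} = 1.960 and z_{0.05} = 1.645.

For a one-sample test: n = ((z_{α/2} + z_β) / d)².
z_{α/2} + z_β = 1.960 + 1.645 = 3.605.
n = (3.605 / 0.63)² = 5.722² = 32.74.
Round up.

n = 33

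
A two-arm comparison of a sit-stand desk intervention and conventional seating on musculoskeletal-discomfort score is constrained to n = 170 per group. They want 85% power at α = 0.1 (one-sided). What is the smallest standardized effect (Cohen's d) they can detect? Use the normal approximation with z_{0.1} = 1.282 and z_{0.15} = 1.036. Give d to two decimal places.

d_min ≈ 0.25

For two independent groups of n = 170 each: d_min = (z_{α} + z_β)·√(2/n).
z-sum = 1.282 + 1.036 = 2.318.
d_min = 2.318 × √(2/170) = 2.318 × 0.1085 = 0.251.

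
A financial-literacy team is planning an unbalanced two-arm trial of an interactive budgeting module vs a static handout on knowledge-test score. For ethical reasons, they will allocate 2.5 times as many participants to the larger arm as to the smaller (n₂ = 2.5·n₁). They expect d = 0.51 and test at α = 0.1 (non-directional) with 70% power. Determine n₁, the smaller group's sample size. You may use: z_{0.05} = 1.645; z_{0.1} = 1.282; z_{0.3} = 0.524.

With allocation ratio k = n₂/n₁ = 2.5, Var(x̄₁−x̄₂) = σ²(1/n₁ + 1/(k·n₁)) = σ²·(k+1)/(k·n₁).
So n₁ = (1 + 1/k)·((z_{α/2} + z_β)/d)² = 1.400 × (2.169/0.51)².
n₁ = 1.400 × 18.09 = 25.3.
Round up: n₁ = 26, giving n₂ = 2.5 × 26 = 65.

n₁ = 26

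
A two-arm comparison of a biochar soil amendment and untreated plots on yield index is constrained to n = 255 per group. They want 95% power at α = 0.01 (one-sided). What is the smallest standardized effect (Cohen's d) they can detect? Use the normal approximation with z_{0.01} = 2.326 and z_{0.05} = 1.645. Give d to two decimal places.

d_min ≈ 0.35

For two independent groups of n = 255 each: d_min = (z_{α} + z_β)·√(2/n).
z-sum = 2.326 + 1.645 = 3.971.
d_min = 3.971 × √(2/255) = 3.971 × 0.0886 = 0.352.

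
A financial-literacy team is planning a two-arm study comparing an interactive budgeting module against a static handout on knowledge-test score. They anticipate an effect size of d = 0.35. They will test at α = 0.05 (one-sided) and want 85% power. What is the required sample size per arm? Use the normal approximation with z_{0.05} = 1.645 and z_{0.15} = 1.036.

For two independent groups with equal n: n = 2·((z_{α} + z_β) / d)².
z_{α} + z_β = 1.645 + 1.036 = 2.681.
n = 2 × (2.681 / 0.35)² = 2 × 7.660² = 2 × 58.68 = 117.4.
Round up to the next whole participant.

n = 118 per group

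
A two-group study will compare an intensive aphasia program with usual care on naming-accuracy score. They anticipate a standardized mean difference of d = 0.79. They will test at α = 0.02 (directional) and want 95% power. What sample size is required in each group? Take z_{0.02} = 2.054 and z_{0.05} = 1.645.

For two independent groups with equal n: n = 2·((z_{α} + z_β) / d)².
z_{α} + z_β = 2.054 + 1.645 = 3.699.
n = 2 × (3.699 / 0.79)² = 2 × 4.682² = 2 × 21.92 = 43.8.
Round up to the next whole participant.

n = 44 per group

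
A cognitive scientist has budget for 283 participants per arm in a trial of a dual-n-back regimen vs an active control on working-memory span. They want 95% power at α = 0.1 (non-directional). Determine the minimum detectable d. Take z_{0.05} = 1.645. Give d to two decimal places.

For two independent groups of n = 283 each: d_min = (z_{α/2} + z_β)·√(2/n).
z-sum = 1.645 + 1.645 = 3.290.
d_min = 3.290 × √(2/283) = 3.290 × 0.0841 = 0.277.

d_min ≈ 0.28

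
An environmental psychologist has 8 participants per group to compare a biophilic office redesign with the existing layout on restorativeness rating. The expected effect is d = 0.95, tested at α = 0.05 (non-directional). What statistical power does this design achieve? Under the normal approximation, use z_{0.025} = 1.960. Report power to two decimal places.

power ≈ 0.48

For two equal groups, power = Φ(d·√(n/2) − z_{α/2}).
d·√(n/2) = 0.95 × √(8/2) = 0.95 × 2.000 = 1.900.
z_β = 1.900 − 1.960 = -0.060.
Power = Φ(-0.060) = 0.476.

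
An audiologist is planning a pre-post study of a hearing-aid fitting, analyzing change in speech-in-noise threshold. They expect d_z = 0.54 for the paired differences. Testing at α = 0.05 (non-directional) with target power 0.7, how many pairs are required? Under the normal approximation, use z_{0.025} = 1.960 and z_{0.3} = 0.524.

For a paired (one-sample on differences) test: n = ((z_{α/2} + z_β) / d)².
z_{α/2} + z_β = 1.960 + 0.524 = 2.484.
n = (2.484 / 0.54)² = 4.600² = 21.16.
Round up.

n = 22 pairs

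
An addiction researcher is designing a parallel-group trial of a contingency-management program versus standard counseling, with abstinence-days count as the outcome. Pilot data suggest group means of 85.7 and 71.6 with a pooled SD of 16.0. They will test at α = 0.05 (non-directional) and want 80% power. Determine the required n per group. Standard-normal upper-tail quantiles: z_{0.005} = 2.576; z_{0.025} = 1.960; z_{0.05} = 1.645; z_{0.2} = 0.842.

n = 21 per group

Cohen's d = |M₁ − M₂| / SD_pooled = |85.7 − 71.6| / 16.0 = 14.1 / 16.0 = 0.881.
For two independent groups with equal n: n = 2·((z_{α/2} + z_β) / d)².
z_{α/2} + z_β = 1.960 + 0.842 = 2.802.
n = 2 × (2.802 / 0.881)² = 2 × 3.180² = 2 × 10.12 = 20.2.
Round up to the next whole participant.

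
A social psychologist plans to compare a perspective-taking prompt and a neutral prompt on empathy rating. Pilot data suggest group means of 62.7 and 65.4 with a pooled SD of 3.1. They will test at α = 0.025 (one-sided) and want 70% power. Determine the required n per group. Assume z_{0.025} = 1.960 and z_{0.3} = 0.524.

n = 17 per group

Cohen's d = |M₁ − M₂| / SD_pooled = |62.7 − 65.4| / 3.1 = 2.7 / 3.1 = 0.871.
For two independent groups with equal n: n = 2·((z_{α} + z_β) / d)².
z_{α} + z_β = 1.960 + 0.524 = 2.484.
n = 2 × (2.484 / 0.871)² = 2 × 2.852² = 2 × 8.13 = 16.3.
Round up to the next whole participant.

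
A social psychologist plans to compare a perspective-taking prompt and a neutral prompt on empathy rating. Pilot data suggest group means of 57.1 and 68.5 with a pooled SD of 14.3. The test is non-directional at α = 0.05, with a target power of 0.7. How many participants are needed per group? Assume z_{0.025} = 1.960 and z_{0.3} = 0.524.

n = 20 per group

Cohen's d = |M₁ − M₂| / SD_pooled = |57.1 − 68.5| / 14.3 = 11.4 / 14.3 = 0.797.
For two independent groups with equal n: n = 2·((z_{α/2} + z_β) / d)².
z_{α/2} + z_β = 1.960 + 0.524 = 2.484.
n = 2 × (2.484 / 0.797)² = 2 × 3.117² = 2 × 9.71 = 19.4.
Round up to the next whole participant.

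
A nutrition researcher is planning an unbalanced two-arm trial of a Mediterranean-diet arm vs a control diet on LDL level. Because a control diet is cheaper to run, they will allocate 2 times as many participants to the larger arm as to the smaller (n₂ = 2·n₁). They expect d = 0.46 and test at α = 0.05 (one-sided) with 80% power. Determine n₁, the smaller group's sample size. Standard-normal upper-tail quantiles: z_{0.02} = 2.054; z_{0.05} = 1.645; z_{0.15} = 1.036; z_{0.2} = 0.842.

n₁ = 44

With allocation ratio k = n₂/n₁ = 2, Var(x̄₁−x̄₂) = σ²(1/n₁ + 1/(k·n₁)) = σ²·(k+1)/(k·n₁).
So n₁ = (1 + 1/k)·((z_{α} + z_β)/d)² = 1.500 × (2.487/0.46)².
n₁ = 1.500 × 29.23 = 43.8.
Round up: n₁ = 44, giving n₂ = 2 × 44 = 88.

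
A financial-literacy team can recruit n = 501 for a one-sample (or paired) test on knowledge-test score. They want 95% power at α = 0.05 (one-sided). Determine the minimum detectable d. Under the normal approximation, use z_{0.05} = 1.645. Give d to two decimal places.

d_min ≈ 0.15

For a single sample (or paired design) of n = 501: d_min = (z_{α} + z_β)/√n.
z-sum = 1.645 + 1.645 = 3.290.
d_min = 3.290 / √501 = 3.290 / 22.383 = 0.147.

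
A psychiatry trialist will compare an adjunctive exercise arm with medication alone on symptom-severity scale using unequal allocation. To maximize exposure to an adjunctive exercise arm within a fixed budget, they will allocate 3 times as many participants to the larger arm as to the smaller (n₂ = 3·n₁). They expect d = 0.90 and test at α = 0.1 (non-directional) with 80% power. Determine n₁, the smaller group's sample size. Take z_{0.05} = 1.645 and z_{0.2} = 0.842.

n₁ = 11

With allocation ratio k = n₂/n₁ = 3, Var(x̄₁−x̄₂) = σ²(1/n₁ + 1/(k·n₁)) = σ²·(k+1)/(k·n₁).
So n₁ = (1 + 1/k)·((z_{α/2} + z_β)/d)² = 1.333 × (2.487/0.90)².
n₁ = 1.333 × 7.64 = 10.2.
Round up: n₁ = 11, giving n₂ = 3 × 11 = 33.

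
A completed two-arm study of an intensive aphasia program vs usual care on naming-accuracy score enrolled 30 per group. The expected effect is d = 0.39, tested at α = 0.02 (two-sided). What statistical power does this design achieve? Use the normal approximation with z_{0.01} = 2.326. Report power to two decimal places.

For two equal groups, power = Φ(d·√(n/2) − z_{α/2}).
d·√(n/2) = 0.39 × √(30/2) = 0.39 × 3.873 = 1.510.
z_β = 1.510 − 2.326 = -0.816.
Power = Φ(-0.816) = 0.207.

power ≈ 0.21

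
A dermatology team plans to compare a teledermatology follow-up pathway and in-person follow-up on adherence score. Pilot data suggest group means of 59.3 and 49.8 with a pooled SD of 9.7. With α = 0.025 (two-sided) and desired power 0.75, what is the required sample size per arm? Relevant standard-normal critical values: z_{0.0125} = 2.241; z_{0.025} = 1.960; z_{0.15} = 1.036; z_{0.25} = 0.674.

n = 18 per group

Cohen's d = |M₁ − M₂| / SD_pooled = |59.3 − 49.8| / 9.7 = 9.5 / 9.7 = 0.979.
For two independent groups with equal n: n = 2·((z_{α/2} + z_β) / d)².
z_{α/2} + z_β = 2.241 + 0.674 = 2.915.
n = 2 × (2.915 / 0.979)² = 2 × 2.978² = 2 × 8.87 = 17.7.
Round up to the next whole participant.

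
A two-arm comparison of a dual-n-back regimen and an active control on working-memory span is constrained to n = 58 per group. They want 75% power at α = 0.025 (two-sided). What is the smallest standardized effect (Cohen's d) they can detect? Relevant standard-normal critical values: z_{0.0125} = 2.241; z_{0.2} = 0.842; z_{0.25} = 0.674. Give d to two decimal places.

d_min ≈ 0.54

For two independent groups of n = 58 each: d_min = (z_{α/2} + z_β)·√(2/n).
z-sum = 2.241 + 0.674 = 2.915.
d_min = 2.915 × √(2/58) = 2.915 × 0.1857 = 0.541.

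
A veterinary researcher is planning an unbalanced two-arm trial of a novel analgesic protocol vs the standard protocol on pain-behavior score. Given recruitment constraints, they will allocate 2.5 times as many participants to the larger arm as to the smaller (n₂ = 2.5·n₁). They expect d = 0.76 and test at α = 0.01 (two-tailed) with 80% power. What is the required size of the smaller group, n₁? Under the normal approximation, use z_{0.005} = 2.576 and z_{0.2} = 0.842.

With allocation ratio k = n₂/n₁ = 2.5, Var(x̄₁−x̄₂) = σ²(1/n₁ + 1/(k·n₁)) = σ²·(k+1)/(k·n₁).
So n₁ = (1 + 1/k)·((z_{α/2} + z_β)/d)² = 1.400 × (3.418/0.76)².
n₁ = 1.400 × 20.23 = 28.3.
Round up: n₁ = 29, giving n₂ = ⌈2.5 × 29⌉ = ⌈72.5⌉ = 73.

n₁ = 29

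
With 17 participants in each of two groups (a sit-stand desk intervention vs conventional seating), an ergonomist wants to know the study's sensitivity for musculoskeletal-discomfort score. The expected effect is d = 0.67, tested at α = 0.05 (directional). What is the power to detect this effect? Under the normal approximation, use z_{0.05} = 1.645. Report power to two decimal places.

power ≈ 0.62

For two equal groups, power = Φ(d·√(n/2) − z_{α}).
d·√(n/2) = 0.67 × √(17/2) = 0.67 × 2.915 = 1.953.
z_β = 1.953 − 1.645 = 0.308.
Power = Φ(0.308) = 0.621.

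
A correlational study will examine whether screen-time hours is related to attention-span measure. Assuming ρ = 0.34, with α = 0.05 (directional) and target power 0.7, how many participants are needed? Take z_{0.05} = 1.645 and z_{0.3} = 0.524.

n = 41

Fisher's z: C = ½·ln((1+r)/(1−r)) = ½·ln(2.0303) = 0.3541.
n = ((z_{α} + z_β)/C)² + 3.
(1.645 + 0.524) / 0.3541 = 2.169 / 0.3541 = 6.125.
n = 6.125² + 3 = 37.52 + 3 = 40.5.
Round up.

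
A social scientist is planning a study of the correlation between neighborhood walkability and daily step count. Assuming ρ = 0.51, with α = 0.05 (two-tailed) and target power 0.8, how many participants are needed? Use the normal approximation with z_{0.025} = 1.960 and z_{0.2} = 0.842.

Fisher's z: C = ½·ln((1+r)/(1−r)) = ½·ln(3.0816) = 0.5627.
n = ((z_{α/2} + z_β)/C)² + 3.
(1.960 + 0.842) / 0.5627 = 2.802 / 0.5627 = 4.980.
n = 4.980² + 3 = 24.80 + 3 = 27.8.
Round up.

n = 28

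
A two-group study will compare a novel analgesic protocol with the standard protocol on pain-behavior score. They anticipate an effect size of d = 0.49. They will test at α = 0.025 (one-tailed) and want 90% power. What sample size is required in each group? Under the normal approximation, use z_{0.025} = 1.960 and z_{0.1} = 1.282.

n = 88 per group

For two independent groups with equal n: n = 2·((z_{α} + z_β) / d)².
z_{α} + z_β = 1.960 + 1.282 = 3.242.
n = 2 × (3.242 / 0.49)² = 2 × 6.616² = 2 × 43.78 = 87.6.
Round up to the next whole participant.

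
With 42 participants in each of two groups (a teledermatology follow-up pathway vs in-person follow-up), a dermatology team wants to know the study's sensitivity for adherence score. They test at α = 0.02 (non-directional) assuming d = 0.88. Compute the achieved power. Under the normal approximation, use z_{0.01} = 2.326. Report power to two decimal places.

For two equal groups, power = Φ(d·√(n/2) − z_{α/2}).
d·√(n/2) = 0.88 × √(42/2) = 0.88 × 4.583 = 4.033.
z_β = 4.033 − 2.326 = 1.707.
Power = Φ(1.707) = 0.956.

power ≈ 0.96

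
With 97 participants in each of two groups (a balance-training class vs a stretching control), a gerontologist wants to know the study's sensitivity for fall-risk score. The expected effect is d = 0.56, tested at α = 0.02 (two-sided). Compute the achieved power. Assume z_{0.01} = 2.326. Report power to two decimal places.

For two equal groups, power = Φ(d·√(n/2) − z_{α/2}).
d·√(n/2) = 0.56 × √(97/2) = 0.56 × 6.964 = 3.900.
z_β = 3.900 − 2.326 = 1.574.
Power = Φ(1.574) = 0.942.

power ≈ 0.94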